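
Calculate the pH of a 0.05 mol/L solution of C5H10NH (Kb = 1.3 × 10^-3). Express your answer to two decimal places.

pH = 11.87

C5H10NH + H2O ⇌ C5H10NH2+ + OH-
From the ICE table, Kb = [OH-]²/(0.05 − [OH-]) = 1.3 × 10^-3.
Here C₀/Kb ≈ 38.5, so the small-[OH-] approximation fails. Use the quadratic:
[OH-] = (−Kb + √(Kb² + 4·Kb·C₀))/2 = 7.44 × 10^-3 M
pOH = 2.13, so pH = 14.00 − pOH = 11.87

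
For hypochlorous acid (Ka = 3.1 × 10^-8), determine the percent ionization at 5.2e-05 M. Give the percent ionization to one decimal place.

HOCl ⇌ OCl- + H+; let x = [H+] at equilibrium.
x ≈ √(Ka·C₀) = √(3.1 × 10^-8 × 5.2e-05) = 1.27 × 10^-6 M
% ionization = x/C₀ × 100% = 1.27 × 10^-6/5.2e-05 × 100% = 2.4%

2.4%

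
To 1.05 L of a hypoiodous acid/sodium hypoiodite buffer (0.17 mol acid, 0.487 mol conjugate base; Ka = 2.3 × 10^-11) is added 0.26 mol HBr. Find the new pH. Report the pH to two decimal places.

After neutralization: n(HOI) = 0.43 mol, n(OI-) = 0.227 mol.
pKa = −log(2.3 × 10^-11) = 10.638
pH = pKa + log([A⁻]/[HA]) = 10.638 + log(0.227/0.43) = 10.638 -0.277

pH = 10.36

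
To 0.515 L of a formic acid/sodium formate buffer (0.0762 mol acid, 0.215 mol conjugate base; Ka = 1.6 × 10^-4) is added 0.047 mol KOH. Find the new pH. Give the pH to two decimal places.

pH = 4.75

After neutralization: n(HCOOH) = 0.0292 mol, n(HCOO-) = 0.262 mol.
pKa = −log(1.6 × 10^-4) = 3.796
pH = pKa + log([A⁻]/[HA]) = 3.796 + log(0.262/0.0292) = 3.796 +0.953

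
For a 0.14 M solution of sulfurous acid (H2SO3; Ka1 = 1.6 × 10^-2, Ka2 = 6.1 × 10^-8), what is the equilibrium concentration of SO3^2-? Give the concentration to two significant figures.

First ionization gives [H+] ≈ [HSO3-] = 4.00 × 10^-2 M.
Second step: Ka2 = [H+][SO3^2-]/[HSO3-] ≈ [SO3^2-] (since [H+] ≈ [HSO3-]).
So [SO3^2-] ≈ Ka2.

6.1 × 10^-8 M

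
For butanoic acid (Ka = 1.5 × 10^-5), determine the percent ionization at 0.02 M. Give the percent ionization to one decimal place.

CH3(CH2)2COOH ⇌ CH3(CH2)2COO- + H+; let x = [H+] at equilibrium.
x ≈ √(Ka·C₀) = √(1.5 × 10^-5 × 0.02) = 5.48 × 10^-4 M
Fraction ionized = 5.48 × 10^-4 / 0.02 = 0.0274 → 2.7%

2.7%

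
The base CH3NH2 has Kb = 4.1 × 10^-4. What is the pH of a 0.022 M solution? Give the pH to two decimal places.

CH3NH2 + H2O ⇌ CH3NH3+ + OH-
From the ICE table, Kb = x²/(0.022 − x) = 4.1 × 10^-4.
x is not negligible relative to C₀; solve x² + 0.00041·x − 9.02e-06 = 0.
x = [−0.00041 + √(0.00041² + 3.61e-05)]/2 = 2.81 × 10^-3 M
pOH = 2.55, so pH = 14.00 − pOH = 11.45

pH = 11.45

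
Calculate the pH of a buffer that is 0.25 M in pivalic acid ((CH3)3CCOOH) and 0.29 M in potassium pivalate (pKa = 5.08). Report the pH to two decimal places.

pH = 5.14

Using pH = pKa + log([base]/[acid]) with [base]/[acid] = 0.29/0.25:
pH = 5.08 + (+0.064) = 5.14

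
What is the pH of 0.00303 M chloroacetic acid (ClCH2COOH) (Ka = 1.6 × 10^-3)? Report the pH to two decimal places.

pH = 2.81

ClCH2COOH ⇌ ClCH2COO- + H+
From the ICE table, Ka = x²/(0.00303 − x) = 1.6 × 10^-3.
x is not negligible relative to C₀; solve x² + 0.0016·x − 4.85e-06 = 0.
x = [−0.0016 + √(0.0016² + 1.94e-05)]/2 = 1.54 × 10^-3 M
pH = −log(1.54 × 10^-3) = 2.81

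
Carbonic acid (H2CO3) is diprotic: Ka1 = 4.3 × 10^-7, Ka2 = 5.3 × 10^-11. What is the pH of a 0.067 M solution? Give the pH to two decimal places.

pH = 3.77

Since Ka1 ≫ Ka2, the first ionization dominates [H+].
Ka1 = x²/(0.067 − x) = 4.3 × 10^-7
x ≈ √(4.3 × 10^-7 × 0.067) = 1.70 × 10^-4 M
pH = −log(1.70 × 10^-4) = 3.77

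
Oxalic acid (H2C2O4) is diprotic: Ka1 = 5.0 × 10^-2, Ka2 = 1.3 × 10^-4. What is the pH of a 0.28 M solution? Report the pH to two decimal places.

Ka1 ≫ Ka2, so treat the first dissociation as the only significant source of H+.
Ka1 = x²/(0.28 − x) = 5.0 × 10^-2
Solving the quadratic: x = (−Ka1 + √(Ka1² + 4·Ka1·C₀))/2 = 9.59 × 10^-2 M
pH = −log(9.59 × 10^-2) = 1.02

pH = 1.02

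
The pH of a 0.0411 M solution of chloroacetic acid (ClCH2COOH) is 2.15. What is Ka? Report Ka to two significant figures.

Ka = 1.5 × 10^-3

[H+] = 10^(-2.15) = 7.08 × 10^-3 M
At equilibrium [HA] = 0.0411 − 7.08 × 10^-3 = 3.40 × 10^-2 M
Ka = [H+][A-]/[HA] = (7.08 × 10^-3)² / 3.40 × 10^-2 = 1.5 × 10^-3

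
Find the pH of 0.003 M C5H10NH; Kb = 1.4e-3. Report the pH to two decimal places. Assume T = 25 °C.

C5H10NH + H2O ⇌ C5H10NH2+ + OH-
From the ICE table, Kb = [OH-]²/(0.003 − [OH-]) = 1.4 × 10^-3.
Here C₀/Kb ≈ 2.14, so the small-[OH-] approximation fails. Use the quadratic:
[OH-] = [−0.0014 + √(0.0014² + 1.68e-05)]/2 = 1.47 × 10^-3 M
pOH = 2.83, so pH = 14.00 − pOH = 11.17

pH = 11.17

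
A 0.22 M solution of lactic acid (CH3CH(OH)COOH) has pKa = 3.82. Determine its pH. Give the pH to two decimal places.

pH = 2.24

CH3CH(OH)COOH ⇌ CH3CH(OH)COO- + H+
Ka = 10^(−3.82) = 1.51 × 10^-4
Ka = [H+]²/(0.22 − [H+]) = 1.51 × 10^-4
Since Ka ≪ C₀, [H+] ≈ √(Ka·C₀) = 5.76 × 10^-3 M.
([H+]/C₀ = 2.6% < 5%, so the approximation holds.)
pH = −log(5.76 × 10^-3) = 2.24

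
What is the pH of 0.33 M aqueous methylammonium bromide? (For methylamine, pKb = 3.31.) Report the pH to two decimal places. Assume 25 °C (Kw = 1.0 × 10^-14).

CH3NH3+ is the conjugate acid of the weak base CH3NH2.
Kb = 10^(−3.31) = 4.90 × 10^-4
Ka = Kw/Kb = 1.0×10^-14 / 4.90 × 10^-4 = 2.04 × 10^-11
From the ICE table, Ka = [H+]²/(0.33 − [H+]) = 2.04 × 10^-11.
Assume [H+] ≪ 0.33: [H+] ≈ √(2.04 × 10^-11 × 0.33) = 2.59 × 10^-6 M
Check: 0.00079% ionized — well under 5%, approximation valid.
pH = −log(2.59 × 10^-6) = 5.59

pH = 5.59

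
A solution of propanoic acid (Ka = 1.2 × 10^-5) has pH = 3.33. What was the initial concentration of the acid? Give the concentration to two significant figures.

[H+] = 10^(-3.33) = 4.68 × 10^-4 M = x
Ka = x²/(C₀ − x) ⇒ C₀ = x + x²/Ka
C₀ = 4.68 × 10^-4 + (4.68 × 10^-4)²/(1.2 × 10^-5) = 1.87 × 10^-2 M

C₀ = 1.9 × 10^-2 M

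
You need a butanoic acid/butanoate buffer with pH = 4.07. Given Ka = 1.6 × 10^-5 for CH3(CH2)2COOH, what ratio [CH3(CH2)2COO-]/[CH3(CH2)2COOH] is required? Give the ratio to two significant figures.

ratio = 0.19

pKa = -log(1.6 × 10^-5) = 4.796
pH = pKa + log(r) ⇒ log(r) = 4.07 − 4.796 = -0.726
r = [CH3(CH2)2COO-]/[CH3(CH2)2COOH] = 10^(-0.726) = 0.188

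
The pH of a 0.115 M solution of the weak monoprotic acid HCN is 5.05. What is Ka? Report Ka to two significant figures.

[H+] = 10^(-5.05) = 8.91 × 10^-6 M
At equilibrium [HA] = 0.115 − 8.91 × 10^-6 = 1.15 × 10^-1 M
Ka = [H+][A-]/[HA] = (8.91 × 10^-6)² / 1.15 × 10^-1 = 6.9 × 10^-10

Ka = 6.9 × 10^-10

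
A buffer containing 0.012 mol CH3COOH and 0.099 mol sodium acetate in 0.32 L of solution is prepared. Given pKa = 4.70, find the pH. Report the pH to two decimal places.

pH = 5.62

Using pH = pKa + log([base]/[acid]) with [base]/[acid] = 0.099/0.012:
pH = 4.70 + (+0.916) = 5.62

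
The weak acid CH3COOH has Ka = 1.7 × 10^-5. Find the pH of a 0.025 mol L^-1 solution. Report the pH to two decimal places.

pH = 3.19

CH3COOH ⇌ CH3COO- + H+
Ka = [H+]²/(0.025 − [H+]) = 1.7 × 10^-5
Assume [H+] ≪ 0.025: [H+] ≈ √(1.7 × 10^-5 × 0.025) = 6.52 × 10^-4 M
pH = −log(6.52 × 10^-4) = 3.19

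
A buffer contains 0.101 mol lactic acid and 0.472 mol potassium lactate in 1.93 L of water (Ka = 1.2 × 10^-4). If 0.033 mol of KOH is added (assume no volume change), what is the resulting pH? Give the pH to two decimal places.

OH- converts CH3CH(OH)COOH to CH3CH(OH)COO-: CH3CH(OH)COOH → 0.068 mol, CH3CH(OH)COO- → 0.505 mol.
pKa = −log(1.2 × 10^-4) = 3.921
pH = pKa + log([A⁻]/[HA]) = 3.921 + log(0.505/0.068) = 3.921 +0.871

pH = 4.79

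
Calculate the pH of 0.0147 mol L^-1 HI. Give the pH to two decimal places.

HI is a strong acid and dissociates completely, so [H+] = 0.0147 M.
pH = -log(0.0147) = 1.83

pH = 1.83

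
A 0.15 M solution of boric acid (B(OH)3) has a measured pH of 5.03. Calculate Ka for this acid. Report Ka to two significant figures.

[H+] = 10^(-5.03) = 9.33 × 10^-6 M
At equilibrium [HA] = 0.15 − 9.33 × 10^-6 = 1.50 × 10^-1 M
Ka = [H+][A-]/[HA] = (9.33 × 10^-6)² / 1.50 × 10^-1 = 5.8 × 10^-10

Ka = 5.8 × 10^-10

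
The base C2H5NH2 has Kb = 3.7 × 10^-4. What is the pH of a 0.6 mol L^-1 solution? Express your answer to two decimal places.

pH = 12.17

C2H5NH2 + H2O ⇌ C2H5NH3+ + OH-
Kb = x²/(0.6 − x) = 3.7 × 10^-4
Neglecting x in the denominator: x = √(3.7 × 10^-4 × 0.6) = 1.49 × 10^-2 M
(x/C₀ = 2.5% < 5%, so the approximation holds.)
pOH = 1.83, so pH = 14.00 − pOH = 12.17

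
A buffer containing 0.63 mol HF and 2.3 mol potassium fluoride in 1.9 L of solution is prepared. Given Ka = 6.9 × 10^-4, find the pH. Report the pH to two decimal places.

pKa = −log(6.9 × 10^-4) = 3.161
pH = pKa + log([A⁻]/[HA]) = 3.161 + log(2.3/0.63)
pH = 3.161 + (+0.562) = 3.72

pH = 3.72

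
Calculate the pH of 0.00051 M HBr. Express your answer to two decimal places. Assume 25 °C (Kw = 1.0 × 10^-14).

HBr is a strong acid and dissociates completely, so [H+] = 0.00051 M.
pH = -log(0.00051) = 3.29

pH = 3.29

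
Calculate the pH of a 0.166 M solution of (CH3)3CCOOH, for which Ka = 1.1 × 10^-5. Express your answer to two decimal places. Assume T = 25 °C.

pH = 2.87

(CH3)3CCOOH ⇌ (CH3)3CCOO- + H+
Ka = [H+]²/(0.166 − [H+]) = 1.1 × 10^-5
Since Ka ≪ C₀, [H+] ≈ √(Ka·C₀) = 1.35 × 10^-3 M.
([H+]/C₀ = 0.81% < 5%, so the approximation holds.)
pH = −log(1.35 × 10^-3) = 2.87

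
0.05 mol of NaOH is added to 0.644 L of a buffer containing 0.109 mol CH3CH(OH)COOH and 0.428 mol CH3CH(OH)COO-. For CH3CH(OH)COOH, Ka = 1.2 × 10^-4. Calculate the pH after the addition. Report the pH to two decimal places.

After neutralization: n(CH3CH(OH)COOH) = 0.059 mol, n(CH3CH(OH)COO-) = 0.478 mol.
pKa = −log(1.2 × 10^-4) = 3.921
Henderson–Hasselbalch with mole ratio 0.478/0.059: pH = 3.921 + (+0.909)

pH = 4.83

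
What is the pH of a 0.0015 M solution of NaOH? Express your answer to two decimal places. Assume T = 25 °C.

pH = 11.18

NaOH is a strong base; [OH-] = 0.0015 M.
pOH = -log(0.0015) = 2.82
pH = 14.00 - 2.82 = 11.18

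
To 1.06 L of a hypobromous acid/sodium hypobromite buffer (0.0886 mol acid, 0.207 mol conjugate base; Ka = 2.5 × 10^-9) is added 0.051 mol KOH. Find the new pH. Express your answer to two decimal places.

After neutralization: n(HOBr) = 0.0376 mol, n(OBr-) = 0.258 mol.
pKa = −log(2.5 × 10^-9) = 8.602
pH = pKa + log([A⁻]/[HA]) = 8.602 + log(0.258/0.0376) = 8.602 +0.836

pH = 9.44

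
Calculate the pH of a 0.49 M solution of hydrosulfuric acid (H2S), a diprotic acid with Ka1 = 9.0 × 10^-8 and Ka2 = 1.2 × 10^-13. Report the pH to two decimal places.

Since Ka1 ≫ Ka2, the first ionization dominates [H+].
Ka1 = x²/(0.49 − x) = 9.0 × 10^-8
x ≈ √(9.0 × 10^-8 × 0.49) = 2.10 × 10^-4 M
pH = −log(2.10 × 10^-4) = 3.68

pH = 3.68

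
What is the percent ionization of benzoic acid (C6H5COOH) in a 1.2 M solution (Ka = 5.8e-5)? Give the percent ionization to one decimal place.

C6H5COOH ⇌ C6H5COO- + H+; let x = [H+] at equilibrium.
x ≈ √(Ka·C₀) = √(5.8 × 10^-5 × 1.2) = 8.34 × 10^-3 M
% ionization = x/C₀ × 100% = 8.34 × 10^-3/1.2 × 100% = 0.7%

0.7%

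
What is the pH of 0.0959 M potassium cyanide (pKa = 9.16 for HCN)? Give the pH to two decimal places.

CN- is the conjugate base of the weak acid HCN.
Ka = 10^(−9.16) = 6.92 × 10^-10
Kb = Kw/Ka = 1.0×10^-14 / 6.92 × 10^-10 = 1.45 × 10^-5
Kb = [OH-]²/(0.0959 − [OH-]) = 1.45 × 10^-5
Neglecting [OH-] in the denominator: [OH-] = √(1.45 × 10^-5 × 0.0959) = 1.18 × 10^-3 M
Check: 1.2% ionized — well under 5%, approximation valid.
pOH = 2.93, so pH = 14.00 − pOH = 11.07

pH = 11.07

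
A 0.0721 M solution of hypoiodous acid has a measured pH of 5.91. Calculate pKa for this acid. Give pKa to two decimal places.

[H+] = 10^(-5.91) = 1.23 × 10^-6 M
At equilibrium [HA] = 0.0721 − 1.23 × 10^-6 = 7.21 × 10^-2 M
Ka = [H+][A-]/[HA] = (1.23 × 10^-6)² / 7.21 × 10^-2 = 2.10 × 10^-11
pKa = -log(2.10 × 10^-11) = 10.68

pKa = 10.68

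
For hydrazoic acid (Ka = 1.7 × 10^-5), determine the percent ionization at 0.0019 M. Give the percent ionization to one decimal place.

9.0%

HN3 ⇌ N3- + H+; let x = [H+] at equilibrium.
Solve x² + 1.7e-05x − 3.23e-08 = 0 → x = 1.71 × 10^-4 M
% ionization = x/C₀ × 100% = 1.71 × 10^-4/0.0019 × 100% = 9.0%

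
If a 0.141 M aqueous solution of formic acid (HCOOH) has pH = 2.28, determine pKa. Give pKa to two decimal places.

[H+] = 10^(-2.28) = 5.25 × 10^-3 M
At equilibrium [HA] = 0.141 − 5.25 × 10^-3 = 1.36 × 10^-1 M
Ka = [H+][A-]/[HA] = (5.25 × 10^-3)² / 1.36 × 10^-1 = 2.03 × 10^-4
pKa = -log(2.03 × 10^-4) = 3.69

pKa = 3.69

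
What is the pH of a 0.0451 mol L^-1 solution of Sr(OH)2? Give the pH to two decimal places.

pH = 12.96

Sr(OH)2 is a strong base (each formula unit releases 2 OH-); [OH-] = 0.0902 M.
pOH = -log(0.0902) = 1.04
pH = 14.00 - 1.04 = 12.96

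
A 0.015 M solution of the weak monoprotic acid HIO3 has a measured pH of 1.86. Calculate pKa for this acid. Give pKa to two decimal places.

[H+] = 10^(-1.86) = 1.38 × 10^-2 M
At equilibrium [HA] = 0.015 − 1.38 × 10^-2 = 1.20 × 10^-3 M
Ka = [H+][A-]/[HA] = (1.38 × 10^-2)² / 1.20 × 10^-3 = 1.59 × 10^-1
pKa = -log(1.59 × 10^-1) = 0.80

pKa = 0.80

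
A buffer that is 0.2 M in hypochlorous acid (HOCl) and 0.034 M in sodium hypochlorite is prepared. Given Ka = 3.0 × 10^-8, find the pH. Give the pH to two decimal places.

pKa = −log(3.0 × 10^-8) = 7.523
Using pH = pKa + log([base]/[acid]) with [base]/[acid] = 0.034/0.2:
pH = 7.523 + (-0.770) = 6.75

pH = 6.75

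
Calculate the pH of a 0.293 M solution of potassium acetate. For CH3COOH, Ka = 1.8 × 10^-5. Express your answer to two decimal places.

pH = 9.11

CH3COO- is the conjugate base of the weak acid CH3COOH.
Kb = Kw/Ka = 1.0×10^-14 / 1.8 × 10^-5 = 5.56 × 10^-10
From the ICE table, Kb = [OH-]²/(0.293 − [OH-]) = 5.56 × 10^-10.
Neglecting [OH-] in the denominator: [OH-] = √(5.56 × 10^-10 × 0.293) = 1.28 × 10^-5 M
pOH = 4.89, so pH = 14.00 − pOH = 9.11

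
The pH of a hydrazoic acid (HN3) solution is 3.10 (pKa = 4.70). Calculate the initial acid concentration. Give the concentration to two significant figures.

C₀ = 3.2 × 10^-2 M

[H+] = 10^(-3.10) = 7.94 × 10^-4 M = x
Ka = 10^(−4.70) = 2.00 × 10^-5
Ka = x²/(C₀ − x) ⇒ C₀ = x + x²/Ka
C₀ = 7.94 × 10^-4 + (7.94 × 10^-4)²/(2.00 × 10^-5) = 3.23 × 10^-2 M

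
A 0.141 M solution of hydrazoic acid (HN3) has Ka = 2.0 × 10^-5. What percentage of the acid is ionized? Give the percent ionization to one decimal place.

HN3 ⇌ N3- + H+; let x = [H+] at equilibrium.
x ≈ √(Ka·C₀) = √(2.0 × 10^-5 × 0.141) = 1.68 × 10^-3 M
% ionization = x/C₀ × 100% = 1.68 × 10^-3/0.141 × 100% = 1.2%

1.2%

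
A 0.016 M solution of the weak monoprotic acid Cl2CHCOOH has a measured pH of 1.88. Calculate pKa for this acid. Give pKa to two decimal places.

pKa = 1.21

[H+] = 10^(-1.88) = 1.32 × 10^-2 M
At equilibrium [HA] = 0.016 − 1.32 × 10^-2 = 2.80 × 10^-3 M
Ka = [H+][A-]/[HA] = (1.32 × 10^-2)² / 2.80 × 10^-3 = 6.22 × 10^-2
pKa = -log(6.22 × 10^-2) = 1.21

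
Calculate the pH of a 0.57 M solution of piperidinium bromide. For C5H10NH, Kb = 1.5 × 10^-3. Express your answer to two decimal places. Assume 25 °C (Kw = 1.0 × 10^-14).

pH = 5.71

C5H10NH2+ is the conjugate acid of the weak base C5H10NH.
Ka = Kw/Kb = 1.0×10^-14 / 1.5 × 10^-3 = 6.67 × 10^-12
Let x = [H+] at equilibrium. Ka = x²/(0.57 − x).
Since Ka ≪ C₀, x ≈ √(Ka·C₀) = 1.95 × 10^-6 M.
pH = −log(1.95 × 10^-6) = 5.71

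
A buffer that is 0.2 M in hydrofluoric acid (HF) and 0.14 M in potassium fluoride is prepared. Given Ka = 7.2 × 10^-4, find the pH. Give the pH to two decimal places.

pH = 2.99

pKa = −log(7.2 × 10^-4) = 3.143
Using pH = pKa + log([base]/[acid]) with [base]/[acid] = 0.14/0.2:
pH = 3.143 + (-0.155) = 2.99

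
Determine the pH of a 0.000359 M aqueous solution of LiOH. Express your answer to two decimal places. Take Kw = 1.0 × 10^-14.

pH = 10.56

LiOH is a strong base; [OH-] = 0.000359 M.
pOH = -log(0.000359) = 3.44
pH = 14.00 - 3.44 = 10.56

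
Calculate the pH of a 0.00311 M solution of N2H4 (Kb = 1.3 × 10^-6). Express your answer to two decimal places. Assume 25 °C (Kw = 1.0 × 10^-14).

pH = 9.80

N2H4 + H2O ⇌ N2H5+ + OH-
Kb = x²/(0.00311 − x) = 1.3 × 10^-6
Assume x ≪ 0.00311: x ≈ √(1.3 × 10^-6 × 0.00311) = 6.36 × 10^-5 M
(x/C₀ = 2% < 5%, so the approximation holds.)
pOH = 4.20, so pH = 14.00 − pOH = 9.80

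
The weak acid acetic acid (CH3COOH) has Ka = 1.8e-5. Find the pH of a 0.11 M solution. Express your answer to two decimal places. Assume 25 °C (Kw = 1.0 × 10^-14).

CH3COOH ⇌ CH3COO- + H+
Ka = [H+]²/(0.11 − [H+]) = 1.8 × 10^-5
Neglecting [H+] in the denominator: [H+] = √(1.8 × 10^-5 × 0.11) = 1.41 × 10^-3 M
pH = −log(1.41 × 10^-3) = 2.85

pH = 2.85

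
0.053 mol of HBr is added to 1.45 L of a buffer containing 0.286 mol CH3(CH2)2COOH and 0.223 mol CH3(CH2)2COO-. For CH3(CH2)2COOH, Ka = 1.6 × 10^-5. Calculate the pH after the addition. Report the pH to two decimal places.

Added H+ converts CH3(CH2)2COO- to CH3(CH2)2COOH: CH3(CH2)2COOH → 0.339 mol, CH3(CH2)2COO- → 0.17 mol.
pKa = −log(1.6 × 10^-5) = 4.796
pH = pKa + log(n_CH3(CH2)2COO-/n_CH3(CH2)2COOH) = 4.796 + log(0.17/0.339) = 4.796 + (-0.300)

pH = 4.50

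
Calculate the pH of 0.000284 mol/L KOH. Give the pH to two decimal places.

pH = 10.45

KOH is a strong base; [OH-] = 0.000284 M.
pOH = -log(0.000284) = 3.55
pH = 14.00 - 3.55 = 10.45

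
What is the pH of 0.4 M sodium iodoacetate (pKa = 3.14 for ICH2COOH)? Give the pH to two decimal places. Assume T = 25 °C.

ICH2COO- is the conjugate base of the weak acid ICH2COOH.
Ka = 10^(−3.14) = 7.24 × 10^-4
Kb = Kw/Ka = 1.0×10^-14 / 7.24 × 10^-4 = 1.38 × 10^-11
From the ICE table, Kb = x²/(0.4 − x) = 1.38 × 10^-11.
Assume x ≪ 0.4: x ≈ √(1.38 × 10^-11 × 0.4) = 2.35 × 10^-6 M
(x/C₀ = 0.00059% < 5%, so the approximation holds.)
pOH = −log(2.35 × 10^-6) = 5.63; pH = 14.00 − 5.63 = 8.37

pH = 8.37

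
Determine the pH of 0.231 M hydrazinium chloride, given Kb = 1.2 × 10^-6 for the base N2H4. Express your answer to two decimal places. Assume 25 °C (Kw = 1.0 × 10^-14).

N2H5+ is the conjugate acid of the weak base N2H4.
Ka = Kw/Kb = 1.0×10^-14 / 1.2 × 10^-6 = 8.33 × 10^-9
Ka = [H+]²/(0.231 − [H+]) = 8.33 × 10^-9
Since Ka ≪ C₀, [H+] ≈ √(Ka·C₀) = 4.39 × 10^-5 M.
pH = −log[H+] = −log(4.39 × 10^-5) = 4.36

pH = 4.36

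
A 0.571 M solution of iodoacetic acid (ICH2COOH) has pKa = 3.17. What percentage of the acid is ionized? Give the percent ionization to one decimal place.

3.4%

ICH2COOH ⇌ ICH2COO- + H+; let x = [H+] at equilibrium.
Ka = 10^(−3.17) = 6.76 × 10^-4
x ≈ √(Ka·C₀) = √(6.76 × 10^-4 × 0.571) = 1.96 × 10^-2 M
Fraction ionized = 1.96 × 10^-2 / 0.571 = 0.0343 → 3.4%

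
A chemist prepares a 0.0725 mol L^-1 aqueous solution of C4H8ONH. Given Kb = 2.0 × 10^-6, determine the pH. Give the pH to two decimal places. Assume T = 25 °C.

pH = 10.58

C4H8ONH + H2O ⇌ C4H8ONH2+ + OH-
Let x = [OH-] at equilibrium. Kb = x²/(0.0725 − x).
Neglecting x in the denominator: x = √(2.0 × 10^-6 × 0.0725) = 3.81 × 10^-4 M
pOH = −log(3.81 × 10^-4) = 3.42; pH = 14.00 − 3.42 = 10.58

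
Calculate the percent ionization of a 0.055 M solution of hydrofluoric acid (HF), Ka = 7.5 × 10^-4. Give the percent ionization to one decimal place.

11.0%

HF ⇌ F- + H+; let x = [H+] at equilibrium.
Solve x² + 0.00075x − 4.12e-05 = 0 → x = 6.06 × 10^-3 M
Fraction ionized = 6.06 × 10^-3 / 0.055 = 0.1102 → 11.0%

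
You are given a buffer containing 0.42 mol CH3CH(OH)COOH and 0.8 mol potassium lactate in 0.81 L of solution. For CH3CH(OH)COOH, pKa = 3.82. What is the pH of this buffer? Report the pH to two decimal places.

pH = 4.10

Using pH = pKa + log([base]/[acid]) with [base]/[acid] = 0.8/0.42:
pH = 3.82 + (+0.280) = 4.10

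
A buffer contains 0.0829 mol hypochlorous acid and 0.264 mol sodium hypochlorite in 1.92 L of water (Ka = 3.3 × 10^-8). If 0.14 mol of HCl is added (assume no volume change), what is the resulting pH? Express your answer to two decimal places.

Added H+ converts OCl- to HOCl: HOCl → 0.223 mol, OCl- → 0.124 mol.
pKa = −log(3.3 × 10^-8) = 7.481
Henderson–Hasselbalch with mole ratio 0.124/0.223: pH = 7.481 + (-0.255)

pH = 7.23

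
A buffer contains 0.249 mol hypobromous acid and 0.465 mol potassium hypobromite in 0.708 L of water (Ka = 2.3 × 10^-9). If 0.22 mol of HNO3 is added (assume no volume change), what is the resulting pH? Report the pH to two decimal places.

After neutralization: n(HOBr) = 0.469 mol, n(OBr-) = 0.245 mol.
pKa = −log(2.3 × 10^-9) = 8.638
pH = pKa + log(n_OBr-/n_HOBr) = 8.638 + log(0.245/0.469) = 8.638 + (-0.282)

pH = 8.36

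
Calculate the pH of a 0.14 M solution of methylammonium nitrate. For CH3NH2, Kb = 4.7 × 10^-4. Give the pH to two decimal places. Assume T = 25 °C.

pH = 5.76

CH3NH3+ is the conjugate acid of the weak base CH3NH2.
Ka = Kw/Kb = 1.0×10^-14 / 4.7 × 10^-4 = 2.13 × 10^-11
From the ICE table, Ka = [H+]²/(0.14 − [H+]) = 2.13 × 10^-11.
Neglecting [H+] in the denominator: [H+] = √(2.13 × 10^-11 × 0.14) = 1.73 × 10^-6 M
pH = −log(1.73 × 10^-6) = 5.76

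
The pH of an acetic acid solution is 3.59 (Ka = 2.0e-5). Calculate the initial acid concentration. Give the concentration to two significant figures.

[H+] = 10^(-3.59) = 2.57 × 10^-4 M = x
Ka = x²/(C₀ − x) ⇒ C₀ = x + x²/Ka
C₀ = 2.57 × 10^-4 + (2.57 × 10^-4)²/(2.0 × 10^-5) = 3.56 × 10^-3 M

C₀ = 3.6 × 10^-3 M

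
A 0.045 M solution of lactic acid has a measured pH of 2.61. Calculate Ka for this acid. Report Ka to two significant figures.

Ka = 1.4 × 10^-4

[H+] = 10^(-2.61) = 2.45 × 10^-3 M
At equilibrium [HA] = 0.045 − 2.45 × 10^-3 = 4.25 × 10^-2 M
Ka = [H+][A-]/[HA] = (2.45 × 10^-3)² / 4.25 × 10^-2 = 1.4 × 10^-4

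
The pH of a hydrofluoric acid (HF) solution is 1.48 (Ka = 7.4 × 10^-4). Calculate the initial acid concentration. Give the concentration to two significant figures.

[H+] = 10^(-1.48) = 3.31 × 10^-2 M = x
Ka = x²/(C₀ − x) ⇒ C₀ = x + x²/Ka
C₀ = 3.31 × 10^-2 + (3.31 × 10^-2)²/(7.4 × 10^-4) = 1.51 M

C₀ = 1.5 M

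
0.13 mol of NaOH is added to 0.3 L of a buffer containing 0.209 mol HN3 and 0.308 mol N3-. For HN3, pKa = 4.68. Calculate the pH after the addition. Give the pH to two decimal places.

pH = 5.42

After neutralization: n(HN3) = 0.079 mol, n(N3-) = 0.438 mol.
Henderson–Hasselbalch with mole ratio 0.438/0.079: pH = 4.68 + (+0.744)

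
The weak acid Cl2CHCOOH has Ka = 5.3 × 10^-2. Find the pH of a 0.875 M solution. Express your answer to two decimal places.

Cl2CHCOOH ⇌ Cl2CHCOO- + H+
Ka = x²/(0.875 − x) = 5.3 × 10^-2
The 5% rule fails; solving x² + Ka·x − Ka·C₀ = 0 exactly:
x = [−0.053 + √(0.053² + 0.185)]/2 = 1.90 × 10^-1 M
pH = −log(1.90 × 10^-1) = 0.72

pH = 0.72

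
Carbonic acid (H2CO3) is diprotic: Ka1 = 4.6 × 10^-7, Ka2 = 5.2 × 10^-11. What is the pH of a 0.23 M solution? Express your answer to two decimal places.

pH = 3.49

Since Ka1 ≫ Ka2, the first ionization dominates [H+].
Ka1 = x²/(0.23 − x) = 4.6 × 10^-7
x ≈ √(4.6 × 10^-7 × 0.23) = 3.25 × 10^-4 M
pH = −log(3.25 × 10^-4) = 3.49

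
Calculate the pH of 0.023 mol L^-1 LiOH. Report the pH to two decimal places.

pH = 12.36

LiOH is a strong base; [OH-] = 0.023 M.
pOH = -log(0.023) = 1.64
pH = 14.00 - 1.64 = 12.36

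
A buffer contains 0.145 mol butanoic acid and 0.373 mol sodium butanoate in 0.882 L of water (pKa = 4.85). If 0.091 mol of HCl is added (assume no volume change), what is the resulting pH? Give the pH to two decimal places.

pH = 4.93

After neutralization: n(CH3(CH2)2COOH) = 0.236 mol, n(CH3(CH2)2COO-) = 0.282 mol.
pH = pKa + log(n_CH3(CH2)2COO-/n_CH3(CH2)2COOH) = 4.85 + log(0.282/0.236) = 4.85 + (+0.077)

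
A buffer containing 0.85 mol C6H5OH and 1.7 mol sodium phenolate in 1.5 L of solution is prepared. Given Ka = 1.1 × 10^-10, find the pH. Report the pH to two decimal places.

pKa = −log(1.1 × 10^-10) = 9.959
pH = pKa + log([A⁻]/[HA]) = 9.959 + log(1.7/0.85)
pH = 9.959 + (+0.301) = 10.26

pH = 10.26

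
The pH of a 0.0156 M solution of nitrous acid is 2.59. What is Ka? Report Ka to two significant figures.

Ka = 5.1 × 10^-4

[H+] = 10^(-2.59) = 2.57 × 10^-3 M
At equilibrium [HA] = 0.0156 − 2.57 × 10^-3 = 1.30 × 10^-2 M
Ka = [H+][A-]/[HA] = (2.57 × 10^-3)² / 1.30 × 10^-2 = 5.1 × 10^-4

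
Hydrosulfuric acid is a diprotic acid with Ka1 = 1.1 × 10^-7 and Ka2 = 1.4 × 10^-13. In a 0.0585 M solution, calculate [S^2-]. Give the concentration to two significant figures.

1.4 × 10^-13 M

First ionization gives [H+] ≈ [HS-] = 8.02 × 10^-5 M.
Second step: Ka2 = [H+][S^2-]/[HS-] ≈ [S^2-] (since [H+] ≈ [HS-]).
So [S^2-] ≈ Ka2.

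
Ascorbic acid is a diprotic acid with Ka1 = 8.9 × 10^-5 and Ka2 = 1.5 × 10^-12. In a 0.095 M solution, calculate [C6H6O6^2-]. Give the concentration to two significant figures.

1.5 × 10^-12 M

First ionization gives [H+] ≈ [HC6H6O6-] = 2.91 × 10^-3 M.
Second step: Ka2 = [H+][C6H6O6^2-]/[HC6H6O6-] ≈ [C6H6O6^2-] (since [H+] ≈ [HC6H6O6-]).
So [C6H6O6^2-] ≈ Ka2.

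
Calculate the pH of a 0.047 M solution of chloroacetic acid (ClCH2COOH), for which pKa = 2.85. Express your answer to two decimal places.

ClCH2COOH ⇌ ClCH2COO- + H+
Ka = 10^(−2.85) = 1.41 × 10^-3
Ka = [H+]²/(0.047 − [H+]) = 1.41 × 10^-3
Here C₀/Ka ≈ 33.3, so the small-[H+] approximation fails. Use the quadratic:
[H+] = [−0.00141 + √(0.00141² + 0.000265)]/2 = 7.47 × 10^-3 M
pH = −log[H+] = −log(7.47 × 10^-3) = 2.13

pH = 2.13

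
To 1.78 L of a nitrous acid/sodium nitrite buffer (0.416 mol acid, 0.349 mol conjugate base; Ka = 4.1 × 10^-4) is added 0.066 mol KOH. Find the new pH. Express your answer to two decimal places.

After neutralization: n(HNO2) = 0.35 mol, n(NO2-) = 0.415 mol.
pKa = −log(4.1 × 10^-4) = 3.387
pH = pKa + log(n_NO2-/n_HNO2) = 3.387 + log(0.415/0.35) = 3.387 + (+0.074)

pH = 3.46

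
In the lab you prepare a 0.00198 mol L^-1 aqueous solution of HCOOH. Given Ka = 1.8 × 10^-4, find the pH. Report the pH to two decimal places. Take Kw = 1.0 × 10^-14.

pH = 3.29

HCOOH ⇌ HCOO- + H+
From the ICE table, Ka = x²/(0.00198 − x) = 1.8 × 10^-4.
The 5% rule fails; solving x² + Ka·x − Ka·C₀ = 0 exactly:
x = (−Ka + √(Ka² + 4·Ka·C₀))/2 = 5.14 × 10^-4 M
pH = −log(5.14 × 10^-4) = 3.29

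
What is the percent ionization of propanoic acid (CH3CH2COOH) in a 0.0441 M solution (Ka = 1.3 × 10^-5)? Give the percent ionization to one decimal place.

1.7%

CH3CH2COOH ⇌ CH3CH2COO- + H+; let x = [H+] at equilibrium.
x ≈ √(Ka·C₀) = √(1.3 × 10^-5 × 0.0441) = 7.57 × 10^-4 M
% ionization = x/C₀ × 100% = 7.57 × 10^-4/0.0441 × 100% = 1.7%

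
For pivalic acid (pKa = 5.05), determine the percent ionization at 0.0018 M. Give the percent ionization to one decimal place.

6.8%

(CH3)3CCOOH ⇌ (CH3)3CCOO- + H+; let x = [H+] at equilibrium.
Ka = 10^(−5.05) = 8.91 × 10^-6
Ka = x²/(C₀ − x); solving the quadratic gives x = 1.22 × 10^-4 M.
% ionization = x/C₀ × 100% = 1.22 × 10^-4/0.0018 × 100% = 6.8%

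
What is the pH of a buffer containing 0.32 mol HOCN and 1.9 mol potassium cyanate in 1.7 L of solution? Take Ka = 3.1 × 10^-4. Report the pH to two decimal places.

pH = 4.28

pKa = −log(3.1 × 10^-4) = 3.509
Using pH = pKa + log([base]/[acid]) with [base]/[acid] = 1.9/0.32:
pH = 3.509 + (+0.774) = 4.28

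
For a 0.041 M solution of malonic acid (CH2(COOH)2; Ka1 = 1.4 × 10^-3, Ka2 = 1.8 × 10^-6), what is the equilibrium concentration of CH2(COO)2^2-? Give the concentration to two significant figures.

1.8 × 10^-6 M

First ionization gives [H+] ≈ [CH2(COOH)COO-] = 6.91 × 10^-3 M.
Second step: Ka2 = [H+][CH2(COO)2^2-]/[CH2(COOH)COO-] ≈ [CH2(COO)2^2-] (since [H+] ≈ [CH2(COOH)COO-]).
So [CH2(COO)2^2-] ≈ Ka2.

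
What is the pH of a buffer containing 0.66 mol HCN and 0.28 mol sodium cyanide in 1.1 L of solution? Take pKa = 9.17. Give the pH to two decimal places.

pH = 8.80

pH = pKa + log([A⁻]/[HA]) = 9.17 + log(0.28/0.66)
pH = 9.17 + (-0.372) = 8.80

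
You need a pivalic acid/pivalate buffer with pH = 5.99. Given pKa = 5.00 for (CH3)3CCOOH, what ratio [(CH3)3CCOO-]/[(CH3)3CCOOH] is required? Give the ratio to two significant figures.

ratio = 9.8

pH = pKa + log(r) ⇒ log(r) = 5.99 − 5.00 = +0.99
r = [(CH3)3CCOO-]/[(CH3)3CCOOH] = 10^(+0.99) = 9.77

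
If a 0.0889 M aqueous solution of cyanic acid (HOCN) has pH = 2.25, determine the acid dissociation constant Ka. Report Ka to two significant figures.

Ka = 3.8 × 10^-4

[H+] = 10^(-2.25) = 5.62 × 10^-3 M
At equilibrium [HA] = 0.0889 − 5.62 × 10^-3 = 8.33 × 10^-2 M
Ka = [H+][A-]/[HA] = (5.62 × 10^-3)² / 8.33 × 10^-2 = 3.8 × 10^-4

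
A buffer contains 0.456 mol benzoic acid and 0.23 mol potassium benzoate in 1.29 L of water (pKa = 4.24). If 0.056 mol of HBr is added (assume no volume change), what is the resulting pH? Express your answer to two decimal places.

pH = 3.77

After neutralization: n(C6H5COOH) = 0.512 mol, n(C6H5COO-) = 0.174 mol.
pH = pKa + log(n_C6H5COO-/n_C6H5COOH) = 4.24 + log(0.174/0.512) = 4.24 + (-0.469)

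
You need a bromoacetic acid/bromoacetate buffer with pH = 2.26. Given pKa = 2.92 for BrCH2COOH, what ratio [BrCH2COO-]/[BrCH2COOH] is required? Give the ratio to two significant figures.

pH = pKa + log(r) ⇒ log(r) = 2.26 − 2.92 = -0.66
r = [BrCH2COO-]/[BrCH2COOH] = 10^(-0.66) = 0.219

ratio = 0.22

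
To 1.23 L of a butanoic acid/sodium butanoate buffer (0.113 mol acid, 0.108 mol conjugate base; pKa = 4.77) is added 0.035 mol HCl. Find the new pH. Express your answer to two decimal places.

After neutralization: n(CH3(CH2)2COOH) = 0.148 mol, n(CH3(CH2)2COO-) = 0.073 mol.
pH = pKa + log(n_CH3(CH2)2COO-/n_CH3(CH2)2COOH) = 4.77 + log(0.073/0.148) = 4.77 + (-0.307)

pH = 4.46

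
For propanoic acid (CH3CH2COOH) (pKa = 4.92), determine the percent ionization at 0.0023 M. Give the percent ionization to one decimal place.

7.0%

CH3CH2COOH ⇌ CH3CH2COO- + H+; let x = [H+] at equilibrium.
Ka = 10^(−4.92) = 1.20 × 10^-5
Ka = x²/(C₀ − x); solving the quadratic gives x = 1.60 × 10^-4 M.
Fraction ionized = 1.60 × 10^-4 / 0.0023 = 0.0696 → 7.0%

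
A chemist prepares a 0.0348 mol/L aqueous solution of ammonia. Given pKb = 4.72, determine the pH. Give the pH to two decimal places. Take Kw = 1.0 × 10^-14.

pH = 10.91

NH3 + H2O ⇌ NH4+ + OH-
Kb = 10^(−4.72) = 1.91 × 10^-5
From the ICE table, Kb = x²/(0.0348 − x) = 1.91 × 10^-5.
Neglecting x in the denominator: x = √(1.91 × 10^-5 × 0.0348) = 8.15 × 10^-4 M
(x/C₀ = 2.3% < 5%, so the approximation holds.)
pOH = −log(8.15 × 10^-4) = 3.09; pH = 14.00 − 3.09 = 10.91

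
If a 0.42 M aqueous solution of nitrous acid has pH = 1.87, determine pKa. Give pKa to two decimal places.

pKa = 3.35

[H+] = 10^(-1.87) = 1.35 × 10^-2 M
At equilibrium [HA] = 0.42 − 1.35 × 10^-2 = 4.06 × 10^-1 M
Ka = [H+][A-]/[HA] = (1.35 × 10^-2)² / 4.06 × 10^-1 = 4.49 × 10^-4
pKa = -log(4.49 × 10^-4) = 3.35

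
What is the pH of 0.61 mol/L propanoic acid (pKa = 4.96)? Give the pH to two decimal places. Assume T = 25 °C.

CH3CH2COOH ⇌ CH3CH2COO- + H+
Ka = 10^(−4.96) = 1.10 × 10^-5
From the ICE table, Ka = [H+]²/(0.61 − [H+]) = 1.10 × 10^-5.
Assume [H+] ≪ 0.61: [H+] ≈ √(1.10 × 10^-5 × 0.61) = 2.59 × 10^-3 M
([H+]/C₀ = 0.42% < 5%, so the approximation holds.)
pH = −log(2.59 × 10^-3) = 2.59

pH = 2.59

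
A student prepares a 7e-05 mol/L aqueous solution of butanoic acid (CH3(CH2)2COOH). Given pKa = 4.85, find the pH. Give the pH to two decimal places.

pH = 4.60

CH3(CH2)2COOH ⇌ CH3(CH2)2COO- + H+
Ka = 10^(−4.85) = 1.41 × 10^-5
From the ICE table, Ka = [H+]²/(7e-05 − [H+]) = 1.41 × 10^-5.
Here C₀/Ka ≈ 4.96, so the small-[H+] approximation fails. Use the quadratic:
[H+] = (−Ka + √(Ka² + 4·Ka·C₀))/2 = 2.51 × 10^-5 M
pH = −log[H+] = −log(2.51 × 10^-5) = 4.60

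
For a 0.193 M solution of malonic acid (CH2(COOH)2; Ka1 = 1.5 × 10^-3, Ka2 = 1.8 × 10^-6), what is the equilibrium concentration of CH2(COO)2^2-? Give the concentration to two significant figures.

First ionization gives [H+] ≈ [CH2(COOH)COO-] = 1.63 × 10^-2 M.
Second step: Ka2 = [H+][CH2(COO)2^2-]/[CH2(COOH)COO-] ≈ [CH2(COO)2^2-] (since [H+] ≈ [CH2(COOH)COO-]).
So [CH2(COO)2^2-] ≈ Ka2.

1.8 × 10^-6 M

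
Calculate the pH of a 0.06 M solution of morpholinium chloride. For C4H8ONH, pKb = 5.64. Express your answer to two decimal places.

C4H8ONH2+ is the conjugate acid of the weak base C4H8ONH.
Kb = 10^(−5.64) = 2.29 × 10^-6
Ka = Kw/Kb = 1.0×10^-14 / 2.29 × 10^-6 = 4.37 × 10^-9
Let x = [H+] at equilibrium. Ka = x²/(0.06 − x).
Since Ka ≪ C₀, x ≈ √(Ka·C₀) = 1.62 × 10^-5 M.
(x/C₀ = 0.027% < 5%, so the approximation holds.)
pH = −log[H+] = −log(1.62 × 10^-5) = 4.79

pH = 4.79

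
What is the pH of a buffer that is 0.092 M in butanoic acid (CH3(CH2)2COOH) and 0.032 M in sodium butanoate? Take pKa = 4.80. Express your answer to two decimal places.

Henderson–Hasselbalch: pH = pKa + log([CH3(CH2)2COO-]/[CH3(CH2)2COOH]) = 4.80 + log(0.032/0.092)
pH = 4.80 + (-0.459) = 4.34

pH = 4.34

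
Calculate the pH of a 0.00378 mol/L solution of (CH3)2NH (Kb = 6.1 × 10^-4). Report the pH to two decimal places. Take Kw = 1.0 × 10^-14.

pH = 11.09

(CH3)2NH + H2O ⇌ (CH3)2NH2+ + OH-
Kb = [OH-]²/(0.00378 − [OH-]) = 6.1 × 10^-4
[OH-] is not negligible relative to C₀; solve [OH-]² + 0.00061·[OH-] − 2.31e-06 = 0.
[OH-] = (−Kb + √(Kb² + 4·Kb·C₀))/2 = 1.24 × 10^-3 M
pOH = −log(1.24 × 10^-3) = 2.91; pH = 14.00 − 2.91 = 11.09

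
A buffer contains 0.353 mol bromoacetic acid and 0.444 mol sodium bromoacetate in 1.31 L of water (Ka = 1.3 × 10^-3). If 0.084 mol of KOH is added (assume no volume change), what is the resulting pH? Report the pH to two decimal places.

OH- converts BrCH2COOH to BrCH2COO-: BrCH2COOH → 0.269 mol, BrCH2COO- → 0.528 mol.
pKa = −log(1.3 × 10^-3) = 2.886
Henderson–Hasselbalch with mole ratio 0.528/0.269: pH = 2.886 + (+0.293)

pH = 3.18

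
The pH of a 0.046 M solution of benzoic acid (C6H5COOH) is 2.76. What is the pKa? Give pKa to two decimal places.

[H+] = 10^(-2.76) = 1.74 × 10^-3 M
At equilibrium [HA] = 0.046 − 1.74 × 10^-3 = 4.43 × 10^-2 M
Ka = [H+][A-]/[HA] = (1.74 × 10^-3)² / 4.43 × 10^-2 = 6.83 × 10^-5
pKa = -log(6.83 × 10^-5) = 4.17

pKa = 4.17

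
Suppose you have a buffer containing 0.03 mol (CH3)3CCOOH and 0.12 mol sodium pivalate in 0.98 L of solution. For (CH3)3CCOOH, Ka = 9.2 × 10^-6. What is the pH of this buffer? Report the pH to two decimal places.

pH = 5.64

pKa = −log(9.2 × 10^-6) = 5.036
pH = pKa + log([A⁻]/[HA]) = 5.036 + log(0.12/0.03)
pH = 5.036 + (+0.602) = 5.64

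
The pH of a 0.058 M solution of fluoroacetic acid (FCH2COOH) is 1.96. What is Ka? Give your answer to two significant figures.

[H+] = 10^(-1.96) = 1.10 × 10^-2 M
At equilibrium [HA] = 0.058 − 1.10 × 10^-2 = 4.70 × 10^-2 M
Ka = [H+][A-]/[HA] = (1.10 × 10^-2)² / 4.70 × 10^-2 = 2.6 × 10^-3

Ka = 2.6 × 10^-3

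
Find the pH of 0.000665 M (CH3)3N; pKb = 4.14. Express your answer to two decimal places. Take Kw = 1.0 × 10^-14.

(CH3)3N + H2O ⇌ (CH3)3NH+ + OH-
Kb = 10^(−4.14) = 7.24 × 10^-5
From the ICE table, Kb = x²/(0.000665 − x) = 7.24 × 10^-5.
x is not negligible relative to C₀; solve x² + 7.24e-05·x − 4.81e-08 = 0.
x = (−Kb + √(Kb² + 4·Kb·C₀))/2 = 1.86 × 10^-4 M
pOH = 3.73, so pH = 14.00 − pOH = 10.27

pH = 10.27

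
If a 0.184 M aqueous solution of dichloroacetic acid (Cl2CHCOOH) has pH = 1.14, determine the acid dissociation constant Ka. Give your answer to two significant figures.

[H+] = 10^(-1.14) = 7.24 × 10^-2 M
At equilibrium [HA] = 0.184 − 7.24 × 10^-2 = 1.12 × 10^-1 M
Ka = [H+][A-]/[HA] = (7.24 × 10^-2)² / 1.12 × 10^-1 = 4.7 × 10^-2

Ka = 4.7 × 10^-2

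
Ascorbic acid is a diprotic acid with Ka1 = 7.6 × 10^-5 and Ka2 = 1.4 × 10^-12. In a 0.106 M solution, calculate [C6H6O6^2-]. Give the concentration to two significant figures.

First ionization gives [H+] ≈ [HC6H6O6-] = 2.84 × 10^-3 M.
Second step: Ka2 = [H+][C6H6O6^2-]/[HC6H6O6-] ≈ [C6H6O6^2-] (since [H+] ≈ [HC6H6O6-]).
So [C6H6O6^2-] ≈ Ka2.

1.4 × 10^-12 M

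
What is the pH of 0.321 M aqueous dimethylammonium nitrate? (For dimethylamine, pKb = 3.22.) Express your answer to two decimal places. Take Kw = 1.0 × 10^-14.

pH = 5.64

(CH3)2NH2+ is the conjugate acid of the weak base (CH3)2NH.
Kb = 10^(−3.22) = 6.03 × 10^-4
Ka = Kw/Kb = 1.0×10^-14 / 6.03 × 10^-4 = 1.66 × 10^-11
From the ICE table, Ka = [H+]²/(0.321 − [H+]) = 1.66 × 10^-11.
Since Ka ≪ C₀, [H+] ≈ √(Ka·C₀) = 2.31 × 10^-6 M.
Check: 0.00072% ionized — well under 5%, approximation valid.
pH = −log[H+] = −log(2.31 × 10^-6) = 5.64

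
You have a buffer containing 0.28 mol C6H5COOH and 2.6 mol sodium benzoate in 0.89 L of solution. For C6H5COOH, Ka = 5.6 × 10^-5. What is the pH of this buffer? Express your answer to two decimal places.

pH = 5.22

pKa = −log(5.6 × 10^-5) = 4.252
Henderson–Hasselbalch: pH = pKa + log([C6H5COO-]/[C6H5COOH]) = 4.252 + log(2.6/0.28)
pH = 4.252 + (+0.968) = 5.22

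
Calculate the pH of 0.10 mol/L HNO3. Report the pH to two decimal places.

pH = 1.00

HNO3 is a strong acid and dissociates completely, so [H+] = 0.10 M.
pH = -log(0.1) = 1.00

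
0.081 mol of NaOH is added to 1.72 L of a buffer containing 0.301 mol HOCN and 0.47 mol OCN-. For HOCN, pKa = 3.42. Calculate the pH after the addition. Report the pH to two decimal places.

After neutralization: n(HOCN) = 0.22 mol, n(OCN-) = 0.551 mol.
pH = pKa + log(n_OCN-/n_HOCN) = 3.42 + log(0.551/0.22) = 3.42 + (+0.399)

pH = 3.82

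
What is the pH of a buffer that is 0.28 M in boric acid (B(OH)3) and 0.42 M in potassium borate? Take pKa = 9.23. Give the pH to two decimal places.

Henderson–Hasselbalch: pH = pKa + log([B(OH)4-]/[B(OH)3]) = 9.23 + log(0.42/0.28)
pH = 9.23 + (+0.176) = 9.41

pH = 9.41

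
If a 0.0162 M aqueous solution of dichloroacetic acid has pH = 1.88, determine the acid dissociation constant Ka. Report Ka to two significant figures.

[H+] = 10^(-1.88) = 1.32 × 10^-2 M
At equilibrium [HA] = 0.0162 − 1.32 × 10^-2 = 3.00 × 10^-3 M
Ka = [H+][A-]/[HA] = (1.32 × 10^-2)² / 3.00 × 10^-3 = 5.8 × 10^-2

Ka = 5.8 × 10^-2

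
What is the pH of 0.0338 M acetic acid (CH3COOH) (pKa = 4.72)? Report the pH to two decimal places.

pH = 3.10

CH3COOH ⇌ CH3COO- + H+
Ka = 10^(−4.72) = 1.91 × 10^-5
From the ICE table, Ka = [H+]²/(0.0338 − [H+]) = 1.91 × 10^-5.
Neglecting [H+] in the denominator: [H+] = √(1.91 × 10^-5 × 0.0338) = 8.03 × 10^-4 M
pH = −log(8.03 × 10^-4) = 3.10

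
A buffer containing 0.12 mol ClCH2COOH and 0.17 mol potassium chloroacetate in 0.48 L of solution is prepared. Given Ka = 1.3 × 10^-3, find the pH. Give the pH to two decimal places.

pH = 3.04

pKa = −log(1.3 × 10^-3) = 2.886
Henderson–Hasselbalch: pH = pKa + log([ClCH2COO-]/[ClCH2COOH]) = 2.886 + log(0.17/0.12)
pH = 2.886 + (+0.151) = 3.04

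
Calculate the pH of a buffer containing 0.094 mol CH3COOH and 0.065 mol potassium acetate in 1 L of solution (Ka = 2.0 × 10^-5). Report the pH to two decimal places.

pH = 4.54

pKa = −log(2.0 × 10^-5) = 4.699
pH = pKa + log([A⁻]/[HA]) = 4.699 + log(0.065/0.094)
pH = 4.699 + (-0.160) = 4.54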